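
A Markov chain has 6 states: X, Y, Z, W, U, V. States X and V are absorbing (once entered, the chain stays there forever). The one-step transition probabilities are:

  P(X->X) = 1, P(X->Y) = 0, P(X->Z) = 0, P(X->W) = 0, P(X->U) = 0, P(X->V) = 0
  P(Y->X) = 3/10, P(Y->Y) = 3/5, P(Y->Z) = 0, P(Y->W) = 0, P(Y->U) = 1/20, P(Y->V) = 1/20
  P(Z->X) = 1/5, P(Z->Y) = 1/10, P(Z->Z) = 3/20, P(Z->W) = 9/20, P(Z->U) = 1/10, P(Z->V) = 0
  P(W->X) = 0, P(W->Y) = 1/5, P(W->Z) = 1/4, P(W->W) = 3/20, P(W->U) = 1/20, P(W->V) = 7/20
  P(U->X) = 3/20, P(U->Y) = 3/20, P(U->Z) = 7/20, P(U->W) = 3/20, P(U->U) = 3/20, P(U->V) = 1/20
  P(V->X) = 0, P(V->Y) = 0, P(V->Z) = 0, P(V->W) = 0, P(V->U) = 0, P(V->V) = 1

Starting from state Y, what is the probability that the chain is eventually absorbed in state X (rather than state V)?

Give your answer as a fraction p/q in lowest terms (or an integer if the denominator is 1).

Answer: 2983/3584

Derivation:
Let a_i = P(absorbed in X | start in state i).
Boundary conditions: a_X = 1, a_V = 0.
For each transient state i, a_i = sum_j P(i->j) * a_j:
  a_Y = 3/10*a_X + 3/5*a_Y + 0*a_Z + 0*a_W + 1/20*a_U + 1/20*a_V
  a_Z = 1/5*a_X + 1/10*a_Y + 3/20*a_Z + 9/20*a_W + 1/10*a_U + 0*a_V
  a_W = 0*a_X + 1/5*a_Y + 1/4*a_Z + 3/20*a_W + 1/20*a_U + 7/20*a_V
  a_U = 3/20*a_X + 3/20*a_Y + 7/20*a_Z + 3/20*a_W + 3/20*a_U + 1/20*a_V

Substituting a_X = 1 and a_V = 0, rearrange to (I - Q) a = r where r[i] = P(i -> X):
  [2/5, 0, 0, -1/20] . (a_Y, a_Z, a_W, a_U) = 3/10
  [-1/10, 17/20, -9/20, -1/10] . (a_Y, a_Z, a_W, a_U) = 1/5
  [-1/5, -1/4, 17/20, -1/20] . (a_Y, a_Z, a_W, a_U) = 0
  [-3/20, -7/20, -3/20, 17/20] . (a_Y, a_Z, a_W, a_U) = 3/20

Solving yields:
  a_Y = 2983/3584
  a_Z = 4541/7168
  a_W = 431/1024
  a_U = 295/448

Starting state is Y, so the absorption probability is a_Y = 2983/3584.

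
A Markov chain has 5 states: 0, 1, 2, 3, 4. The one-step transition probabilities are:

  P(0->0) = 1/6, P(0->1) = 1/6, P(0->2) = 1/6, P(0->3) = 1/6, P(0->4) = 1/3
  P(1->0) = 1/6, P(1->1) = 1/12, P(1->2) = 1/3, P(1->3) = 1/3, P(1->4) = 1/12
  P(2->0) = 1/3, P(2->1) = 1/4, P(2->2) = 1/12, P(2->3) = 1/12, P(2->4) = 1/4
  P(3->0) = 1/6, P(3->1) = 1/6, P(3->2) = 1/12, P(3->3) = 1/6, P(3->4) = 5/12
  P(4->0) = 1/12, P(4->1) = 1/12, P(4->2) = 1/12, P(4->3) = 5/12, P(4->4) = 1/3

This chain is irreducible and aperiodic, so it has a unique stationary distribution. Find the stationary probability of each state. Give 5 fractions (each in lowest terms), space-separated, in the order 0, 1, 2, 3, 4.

The stationary distribution satisfies pi = pi * P, i.e.:
  pi_0 = 1/6*pi_0 + 1/6*pi_1 + 1/3*pi_2 + 1/6*pi_3 + 1/12*pi_4
  pi_1 = 1/6*pi_0 + 1/12*pi_1 + 1/4*pi_2 + 1/6*pi_3 + 1/12*pi_4
  pi_2 = 1/6*pi_0 + 1/3*pi_1 + 1/12*pi_2 + 1/12*pi_3 + 1/12*pi_4
  pi_3 = 1/6*pi_0 + 1/3*pi_1 + 1/12*pi_2 + 1/6*pi_3 + 5/12*pi_4
  pi_4 = 1/3*pi_0 + 1/12*pi_1 + 1/4*pi_2 + 5/12*pi_3 + 1/3*pi_4
with normalization: pi_0 + pi_1 + pi_2 + pi_3 + pi_4 = 1.

Using the first 4 balance equations plus normalization, the linear system A*pi = b is:
  [-5/6, 1/6, 1/3, 1/6, 1/12] . pi = 0
  [1/6, -11/12, 1/4, 1/6, 1/12] . pi = 0
  [1/6, 1/3, -11/12, 1/12, 1/12] . pi = 0
  [1/6, 1/3, 1/12, -5/6, 5/12] . pi = 0
  [1, 1, 1, 1, 1] . pi = 1

Solving yields:
  pi_0 = 1233/7567
  pi_1 = 3184/22701
  pi_2 = 428/3243
  pi_3 = 5816/22701
  pi_4 = 7006/22701

Verification (pi * P):
  1233/7567*1/6 + 3184/22701*1/6 + 428/3243*1/3 + 5816/22701*1/6 + 7006/22701*1/12 = 1233/7567 = pi_0  (ok)
  1233/7567*1/6 + 3184/22701*1/12 + 428/3243*1/4 + 5816/22701*1/6 + 7006/22701*1/12 = 3184/22701 = pi_1  (ok)
  1233/7567*1/6 + 3184/22701*1/3 + 428/3243*1/12 + 5816/22701*1/12 + 7006/22701*1/12 = 428/3243 = pi_2  (ok)
  1233/7567*1/6 + 3184/22701*1/3 + 428/3243*1/12 + 5816/22701*1/6 + 7006/22701*5/12 = 5816/22701 = pi_3  (ok)
  1233/7567*1/3 + 3184/22701*1/12 + 428/3243*1/4 + 5816/22701*5/12 + 7006/22701*1/3 = 7006/22701 = pi_4  (ok)

Answer: 1233/7567 3184/22701 428/3243 5816/22701 7006/22701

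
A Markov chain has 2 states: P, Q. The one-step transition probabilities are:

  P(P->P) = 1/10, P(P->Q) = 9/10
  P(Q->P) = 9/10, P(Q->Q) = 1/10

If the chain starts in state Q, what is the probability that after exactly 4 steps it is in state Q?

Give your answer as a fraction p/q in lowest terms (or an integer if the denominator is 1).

Answer: 881/1250

Derivation:
Computing P^4 by repeated multiplication:
P^1 =
  P: [1/10, 9/10]
  Q: [9/10, 1/10]
P^2 =
  P: [41/50, 9/50]
  Q: [9/50, 41/50]
P^3 =
  P: [61/250, 189/250]
  Q: [189/250, 61/250]
P^4 =
  P: [881/1250, 369/1250]
  Q: [369/1250, 881/1250]

(P^4)[Q -> Q] = 881/1250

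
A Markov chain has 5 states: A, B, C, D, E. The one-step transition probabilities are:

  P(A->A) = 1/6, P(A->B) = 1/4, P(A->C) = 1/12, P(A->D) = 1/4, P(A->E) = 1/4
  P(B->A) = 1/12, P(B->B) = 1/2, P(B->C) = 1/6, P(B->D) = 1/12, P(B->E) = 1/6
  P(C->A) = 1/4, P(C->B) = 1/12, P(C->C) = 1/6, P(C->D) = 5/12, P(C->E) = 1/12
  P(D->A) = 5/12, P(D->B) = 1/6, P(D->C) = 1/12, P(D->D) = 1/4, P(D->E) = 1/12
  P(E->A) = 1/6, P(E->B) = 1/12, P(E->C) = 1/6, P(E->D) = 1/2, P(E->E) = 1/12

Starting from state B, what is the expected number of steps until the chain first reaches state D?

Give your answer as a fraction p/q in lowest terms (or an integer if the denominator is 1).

Answer: 5187/1145

Derivation:
Let h_i = expected steps to first reach D from state i.
Boundary: h_D = 0.
First-step equations for the other states:
  h_A = 1 + 1/6*h_A + 1/4*h_B + 1/12*h_C + 1/4*h_D + 1/4*h_E
  h_B = 1 + 1/12*h_A + 1/2*h_B + 1/6*h_C + 1/12*h_D + 1/6*h_E
  h_C = 1 + 1/4*h_A + 1/12*h_B + 1/6*h_C + 5/12*h_D + 1/12*h_E
  h_E = 1 + 1/6*h_A + 1/12*h_B + 1/6*h_C + 1/2*h_D + 1/12*h_E

Substituting h_D = 0 and rearranging gives the linear system (I - Q) h = 1:
  [5/6, -1/4, -1/12, -1/4] . (h_A, h_B, h_C, h_E) = 1
  [-1/12, 1/2, -1/6, -1/6] . (h_A, h_B, h_C, h_E) = 1
  [-1/4, -1/12, 5/6, -1/12] . (h_A, h_B, h_C, h_E) = 1
  [-1/6, -1/12, -1/6, 11/12] . (h_A, h_B, h_C, h_E) = 1

Solving yields:
  h_A = 4212/1145
  h_B = 5187/1145
  h_C = 3468/1145
  h_E = 3117/1145

Starting state is B, so the expected hitting time is h_B = 5187/1145.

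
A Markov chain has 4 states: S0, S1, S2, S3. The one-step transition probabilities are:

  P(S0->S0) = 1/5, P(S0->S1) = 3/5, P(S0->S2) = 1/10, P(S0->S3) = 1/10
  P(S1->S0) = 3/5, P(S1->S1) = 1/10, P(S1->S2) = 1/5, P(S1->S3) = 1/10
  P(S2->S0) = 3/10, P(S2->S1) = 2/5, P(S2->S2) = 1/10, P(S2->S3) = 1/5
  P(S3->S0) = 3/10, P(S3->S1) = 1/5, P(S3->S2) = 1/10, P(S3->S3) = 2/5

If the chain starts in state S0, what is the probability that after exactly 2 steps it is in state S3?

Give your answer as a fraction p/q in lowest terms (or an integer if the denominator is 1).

Answer: 7/50

Derivation:
Computing P^2 by repeated multiplication:
P^1 =
  S0: [1/5, 3/5, 1/10, 1/10]
  S1: [3/5, 1/10, 1/5, 1/10]
  S2: [3/10, 2/5, 1/10, 1/5]
  S3: [3/10, 1/5, 1/10, 2/5]
P^2 =
  S0: [23/50, 6/25, 4/25, 7/50]
  S1: [27/100, 47/100, 11/100, 3/20]
  S2: [39/100, 3/10, 7/50, 17/100]
  S3: [33/100, 8/25, 3/25, 23/100]

(P^2)[S0 -> S3] = 7/50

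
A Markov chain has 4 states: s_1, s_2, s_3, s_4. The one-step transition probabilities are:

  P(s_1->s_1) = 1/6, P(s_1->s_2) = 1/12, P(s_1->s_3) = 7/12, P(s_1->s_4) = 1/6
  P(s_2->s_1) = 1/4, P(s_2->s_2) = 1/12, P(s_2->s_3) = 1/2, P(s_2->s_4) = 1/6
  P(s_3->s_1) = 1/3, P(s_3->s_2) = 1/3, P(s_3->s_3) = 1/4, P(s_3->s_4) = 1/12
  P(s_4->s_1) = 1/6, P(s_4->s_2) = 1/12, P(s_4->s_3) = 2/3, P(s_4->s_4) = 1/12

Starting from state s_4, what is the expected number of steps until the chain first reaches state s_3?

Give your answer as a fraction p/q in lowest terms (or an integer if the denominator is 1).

Answer: 1728/1103

Derivation:
Let h_i = expected steps to first reach s_3 from state i.
Boundary: h_s_3 = 0.
First-step equations for the other states:
  h_s_1 = 1 + 1/6*h_s_1 + 1/12*h_s_2 + 7/12*h_s_3 + 1/6*h_s_4
  h_s_2 = 1 + 1/4*h_s_1 + 1/12*h_s_2 + 1/2*h_s_3 + 1/6*h_s_4
  h_s_4 = 1 + 1/6*h_s_1 + 1/12*h_s_2 + 2/3*h_s_3 + 1/12*h_s_4

Substituting h_s_3 = 0 and rearranging gives the linear system (I - Q) h = 1:
  [5/6, -1/12, -1/6] . (h_s_1, h_s_2, h_s_4) = 1
  [-1/4, 11/12, -1/6] . (h_s_1, h_s_2, h_s_4) = 1
  [-1/6, -1/12, 11/12] . (h_s_1, h_s_2, h_s_4) = 1

Solving yields:
  h_s_1 = 1872/1103
  h_s_2 = 2028/1103
  h_s_4 = 1728/1103

Starting state is s_4, so the expected hitting time is h_s_4 = 1728/1103.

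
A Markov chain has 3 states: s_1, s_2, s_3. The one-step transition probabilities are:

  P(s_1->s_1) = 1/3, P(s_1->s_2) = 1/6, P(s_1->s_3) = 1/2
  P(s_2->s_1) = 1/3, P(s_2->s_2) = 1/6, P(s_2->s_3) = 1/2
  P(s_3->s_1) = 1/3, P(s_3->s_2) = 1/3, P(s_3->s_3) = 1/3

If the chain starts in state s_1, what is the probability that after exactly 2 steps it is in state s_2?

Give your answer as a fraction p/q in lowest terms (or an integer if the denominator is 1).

Computing P^2 by repeated multiplication:
P^1 =
  s_1: [1/3, 1/6, 1/2]
  s_2: [1/3, 1/6, 1/2]
  s_3: [1/3, 1/3, 1/3]
P^2 =
  s_1: [1/3, 1/4, 5/12]
  s_2: [1/3, 1/4, 5/12]
  s_3: [1/3, 2/9, 4/9]

(P^2)[s_1 -> s_2] = 1/4

Answer: 1/4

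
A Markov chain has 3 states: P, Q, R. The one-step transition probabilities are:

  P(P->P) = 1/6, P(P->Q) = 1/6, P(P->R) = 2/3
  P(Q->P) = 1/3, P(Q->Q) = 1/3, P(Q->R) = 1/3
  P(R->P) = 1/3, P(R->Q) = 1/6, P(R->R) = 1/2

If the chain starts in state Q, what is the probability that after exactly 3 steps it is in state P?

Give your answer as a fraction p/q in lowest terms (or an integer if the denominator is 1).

Computing P^3 by repeated multiplication:
P^1 =
  P: [1/6, 1/6, 2/3]
  Q: [1/3, 1/3, 1/3]
  R: [1/3, 1/6, 1/2]
P^2 =
  P: [11/36, 7/36, 1/2]
  Q: [5/18, 2/9, 1/2]
  R: [5/18, 7/36, 19/36]
P^3 =
  P: [61/216, 43/216, 14/27]
  Q: [31/108, 11/54, 55/108]
  R: [31/108, 43/216, 37/72]

(P^3)[Q -> P] = 31/108

Answer: 31/108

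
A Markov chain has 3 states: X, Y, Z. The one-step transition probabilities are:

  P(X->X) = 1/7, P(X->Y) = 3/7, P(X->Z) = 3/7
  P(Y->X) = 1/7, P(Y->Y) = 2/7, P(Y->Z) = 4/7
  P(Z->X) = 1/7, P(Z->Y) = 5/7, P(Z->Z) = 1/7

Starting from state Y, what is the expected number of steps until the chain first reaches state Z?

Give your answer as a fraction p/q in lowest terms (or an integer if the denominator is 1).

Let h_i = expected steps to first reach Z from state i.
Boundary: h_Z = 0.
First-step equations for the other states:
  h_X = 1 + 1/7*h_X + 3/7*h_Y + 3/7*h_Z
  h_Y = 1 + 1/7*h_X + 2/7*h_Y + 4/7*h_Z

Substituting h_Z = 0 and rearranging gives the linear system (I - Q) h = 1:
  [6/7, -3/7] . (h_X, h_Y) = 1
  [-1/7, 5/7] . (h_X, h_Y) = 1

Solving yields:
  h_X = 56/27
  h_Y = 49/27

Starting state is Y, so the expected hitting time is h_Y = 49/27.

Answer: 49/27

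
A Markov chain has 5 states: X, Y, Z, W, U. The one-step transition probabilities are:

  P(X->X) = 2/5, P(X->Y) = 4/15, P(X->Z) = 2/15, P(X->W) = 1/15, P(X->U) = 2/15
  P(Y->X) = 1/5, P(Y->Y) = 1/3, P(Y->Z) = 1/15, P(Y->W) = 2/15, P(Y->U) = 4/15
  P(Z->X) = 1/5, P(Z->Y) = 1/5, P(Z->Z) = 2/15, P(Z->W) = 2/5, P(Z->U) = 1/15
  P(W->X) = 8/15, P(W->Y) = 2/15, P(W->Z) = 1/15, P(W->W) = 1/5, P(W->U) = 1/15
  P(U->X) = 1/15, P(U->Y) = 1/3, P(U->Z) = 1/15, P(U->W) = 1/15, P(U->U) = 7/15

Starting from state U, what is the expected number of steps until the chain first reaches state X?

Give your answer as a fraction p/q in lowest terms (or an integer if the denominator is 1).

Answer: 1260/221

Derivation:
Let h_i = expected steps to first reach X from state i.
Boundary: h_X = 0.
First-step equations for the other states:
  h_Y = 1 + 1/5*h_X + 1/3*h_Y + 1/15*h_Z + 2/15*h_W + 4/15*h_U
  h_Z = 1 + 1/5*h_X + 1/5*h_Y + 2/15*h_Z + 2/5*h_W + 1/15*h_U
  h_W = 1 + 8/15*h_X + 2/15*h_Y + 1/15*h_Z + 1/5*h_W + 1/15*h_U
  h_U = 1 + 1/15*h_X + 1/3*h_Y + 1/15*h_Z + 1/15*h_W + 7/15*h_U

Substituting h_X = 0 and rearranging gives the linear system (I - Q) h = 1:
  [2/3, -1/15, -2/15, -4/15] . (h_Y, h_Z, h_W, h_U) = 1
  [-1/5, 13/15, -2/5, -1/15] . (h_Y, h_Z, h_W, h_U) = 1
  [-2/15, -1/15, 4/5, -1/15] . (h_Y, h_Z, h_W, h_U) = 1
  [-1/3, -1/15, -1/15, 8/15] . (h_Y, h_Z, h_W, h_U) = 1

Solving yields:
  h_Y = 1050/221
  h_Z = 885/221
  h_W = 630/221
  h_U = 1260/221

Starting state is U, so the expected hitting time is h_U = 1260/221.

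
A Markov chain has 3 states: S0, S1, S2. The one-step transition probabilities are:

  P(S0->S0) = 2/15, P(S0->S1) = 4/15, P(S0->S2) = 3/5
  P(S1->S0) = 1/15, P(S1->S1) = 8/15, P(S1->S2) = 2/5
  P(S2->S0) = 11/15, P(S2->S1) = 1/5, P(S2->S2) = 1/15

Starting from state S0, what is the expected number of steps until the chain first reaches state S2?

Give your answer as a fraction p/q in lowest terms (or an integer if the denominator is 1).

Answer: 55/29

Derivation:
Let h_i = expected steps to first reach S2 from state i.
Boundary: h_S2 = 0.
First-step equations for the other states:
  h_S0 = 1 + 2/15*h_S0 + 4/15*h_S1 + 3/5*h_S2
  h_S1 = 1 + 1/15*h_S0 + 8/15*h_S1 + 2/5*h_S2

Substituting h_S2 = 0 and rearranging gives the linear system (I - Q) h = 1:
  [13/15, -4/15] . (h_S0, h_S1) = 1
  [-1/15, 7/15] . (h_S0, h_S1) = 1

Solving yields:
  h_S0 = 55/29
  h_S1 = 70/29

Starting state is S0, so the expected hitting time is h_S0 = 55/29.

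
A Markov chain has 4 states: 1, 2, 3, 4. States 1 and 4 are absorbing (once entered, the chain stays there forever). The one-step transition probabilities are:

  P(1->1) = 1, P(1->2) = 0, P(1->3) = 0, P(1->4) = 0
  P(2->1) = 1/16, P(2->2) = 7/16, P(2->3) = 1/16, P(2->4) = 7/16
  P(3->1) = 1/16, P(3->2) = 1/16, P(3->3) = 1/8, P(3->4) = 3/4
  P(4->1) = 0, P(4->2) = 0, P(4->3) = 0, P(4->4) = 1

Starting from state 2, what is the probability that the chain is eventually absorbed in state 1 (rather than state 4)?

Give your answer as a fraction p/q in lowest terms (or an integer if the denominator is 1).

Let a_i = P(absorbed in 1 | start in state i).
Boundary conditions: a_1 = 1, a_4 = 0.
For each transient state i, a_i = sum_j P(i->j) * a_j:
  a_2 = 1/16*a_1 + 7/16*a_2 + 1/16*a_3 + 7/16*a_4
  a_3 = 1/16*a_1 + 1/16*a_2 + 1/8*a_3 + 3/4*a_4

Substituting a_1 = 1 and a_4 = 0, rearrange to (I - Q) a = r where r[i] = P(i -> 1):
  [9/16, -1/16] . (a_2, a_3) = 1/16
  [-1/16, 7/8] . (a_2, a_3) = 1/16

Solving yields:
  a_2 = 3/25
  a_3 = 2/25

Starting state is 2, so the absorption probability is a_2 = 3/25.

Answer: 3/25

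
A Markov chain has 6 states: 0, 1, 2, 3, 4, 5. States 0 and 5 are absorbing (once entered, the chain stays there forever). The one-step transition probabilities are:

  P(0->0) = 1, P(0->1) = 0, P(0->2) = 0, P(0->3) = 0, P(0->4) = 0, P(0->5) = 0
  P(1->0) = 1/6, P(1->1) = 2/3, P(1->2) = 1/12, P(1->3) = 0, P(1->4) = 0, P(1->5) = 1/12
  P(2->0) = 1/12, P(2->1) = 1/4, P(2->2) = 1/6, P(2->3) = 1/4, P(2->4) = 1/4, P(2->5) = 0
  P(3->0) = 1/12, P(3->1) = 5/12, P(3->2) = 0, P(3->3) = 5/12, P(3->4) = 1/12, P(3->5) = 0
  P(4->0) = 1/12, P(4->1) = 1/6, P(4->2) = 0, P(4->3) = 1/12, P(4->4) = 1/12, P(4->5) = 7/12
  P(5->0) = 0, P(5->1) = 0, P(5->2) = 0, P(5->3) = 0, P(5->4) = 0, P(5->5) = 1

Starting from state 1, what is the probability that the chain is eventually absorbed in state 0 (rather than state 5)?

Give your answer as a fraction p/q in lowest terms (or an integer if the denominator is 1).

Answer: 207/323

Derivation:
Let a_i = P(absorbed in 0 | start in state i).
Boundary conditions: a_0 = 1, a_5 = 0.
For each transient state i, a_i = sum_j P(i->j) * a_j:
  a_1 = 1/6*a_0 + 2/3*a_1 + 1/12*a_2 + 0*a_3 + 0*a_4 + 1/12*a_5
  a_2 = 1/12*a_0 + 1/4*a_1 + 1/6*a_2 + 1/4*a_3 + 1/4*a_4 + 0*a_5
  a_3 = 1/12*a_0 + 5/12*a_1 + 0*a_2 + 5/12*a_3 + 1/12*a_4 + 0*a_5
  a_4 = 1/12*a_0 + 1/6*a_1 + 0*a_2 + 1/12*a_3 + 1/12*a_4 + 7/12*a_5

Substituting a_0 = 1 and a_5 = 0, rearrange to (I - Q) a = r where r[i] = P(i -> 0):
  [1/3, -1/12, 0, 0] . (a_1, a_2, a_3, a_4) = 1/6
  [-1/4, 5/6, -1/4, -1/4] . (a_1, a_2, a_3, a_4) = 1/12
  [-5/12, 0, 7/12, -1/12] . (a_1, a_2, a_3, a_4) = 1/12
  [-1/6, 0, -1/12, 11/12] . (a_1, a_2, a_3, a_4) = 1/12

Solving yields:
  a_1 = 207/323
  a_2 = 182/323
  a_3 = 825/1292
  a_4 = 343/1292

Starting state is 1, so the absorption probability is a_1 = 207/323.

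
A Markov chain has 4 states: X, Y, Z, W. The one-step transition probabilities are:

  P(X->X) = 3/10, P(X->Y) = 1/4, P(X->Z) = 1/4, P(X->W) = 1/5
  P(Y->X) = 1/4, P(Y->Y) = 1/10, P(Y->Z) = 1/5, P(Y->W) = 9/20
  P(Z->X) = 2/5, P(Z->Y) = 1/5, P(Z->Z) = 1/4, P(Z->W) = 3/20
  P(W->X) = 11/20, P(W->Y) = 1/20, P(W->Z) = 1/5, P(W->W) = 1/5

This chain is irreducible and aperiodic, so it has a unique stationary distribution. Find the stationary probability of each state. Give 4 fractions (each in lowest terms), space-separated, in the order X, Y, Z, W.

The stationary distribution satisfies pi = pi * P, i.e.:
  pi_X = 3/10*pi_X + 1/4*pi_Y + 2/5*pi_Z + 11/20*pi_W
  pi_Y = 1/4*pi_X + 1/10*pi_Y + 1/5*pi_Z + 1/20*pi_W
  pi_Z = 1/4*pi_X + 1/5*pi_Y + 1/4*pi_Z + 1/5*pi_W
  pi_W = 1/5*pi_X + 9/20*pi_Y + 3/20*pi_Z + 1/5*pi_W
with normalization: pi_X + pi_Y + pi_Z + pi_W = 1.

Using the first 3 balance equations plus normalization, the linear system A*pi = b is:
  [-7/10, 1/4, 2/5, 11/20] . pi = 0
  [1/4, -9/10, 1/5, 1/20] . pi = 0
  [1/4, 1/5, -3/4, 1/5] . pi = 0
  [1, 1, 1, 1] . pi = 1

Solving yields:
  pi_X = 3557/9556
  pi_Y = 1599/9556
  pi_Z = 2199/9556
  pi_W = 2201/9556

Verification (pi * P):
  3557/9556*3/10 + 1599/9556*1/4 + 2199/9556*2/5 + 2201/9556*11/20 = 3557/9556 = pi_X  (ok)
  3557/9556*1/4 + 1599/9556*1/10 + 2199/9556*1/5 + 2201/9556*1/20 = 1599/9556 = pi_Y  (ok)
  3557/9556*1/4 + 1599/9556*1/5 + 2199/9556*1/4 + 2201/9556*1/5 = 2199/9556 = pi_Z  (ok)
  3557/9556*1/5 + 1599/9556*9/20 + 2199/9556*3/20 + 2201/9556*1/5 = 2201/9556 = pi_W  (ok)

Answer: 3557/9556 1599/9556 2199/9556 2201/9556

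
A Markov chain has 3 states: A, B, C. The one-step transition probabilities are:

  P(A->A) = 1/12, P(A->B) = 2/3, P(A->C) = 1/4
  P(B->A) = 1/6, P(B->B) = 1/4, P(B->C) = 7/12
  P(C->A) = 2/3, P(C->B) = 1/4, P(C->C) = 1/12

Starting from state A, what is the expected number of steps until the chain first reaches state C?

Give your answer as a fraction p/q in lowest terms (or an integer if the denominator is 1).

Answer: 204/83

Derivation:
Let h_i = expected steps to first reach C from state i.
Boundary: h_C = 0.
First-step equations for the other states:
  h_A = 1 + 1/12*h_A + 2/3*h_B + 1/4*h_C
  h_B = 1 + 1/6*h_A + 1/4*h_B + 7/12*h_C

Substituting h_C = 0 and rearranging gives the linear system (I - Q) h = 1:
  [11/12, -2/3] . (h_A, h_B) = 1
  [-1/6, 3/4] . (h_A, h_B) = 1

Solving yields:
  h_A = 204/83
  h_B = 156/83

Starting state is A, so the expected hitting time is h_A = 204/83.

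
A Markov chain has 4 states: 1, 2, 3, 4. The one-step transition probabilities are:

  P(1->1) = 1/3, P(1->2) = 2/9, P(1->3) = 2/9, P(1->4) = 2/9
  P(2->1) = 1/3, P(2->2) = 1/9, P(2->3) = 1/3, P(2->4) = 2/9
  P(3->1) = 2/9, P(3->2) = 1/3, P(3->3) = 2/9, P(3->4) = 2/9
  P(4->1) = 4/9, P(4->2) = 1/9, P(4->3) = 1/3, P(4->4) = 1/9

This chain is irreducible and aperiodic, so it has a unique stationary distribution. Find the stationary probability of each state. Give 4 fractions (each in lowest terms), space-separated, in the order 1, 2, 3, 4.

Answer: 29/89 92/445 119/445 1/5

Derivation:
The stationary distribution satisfies pi = pi * P, i.e.:
  pi_1 = 1/3*pi_1 + 1/3*pi_2 + 2/9*pi_3 + 4/9*pi_4
  pi_2 = 2/9*pi_1 + 1/9*pi_2 + 1/3*pi_3 + 1/9*pi_4
  pi_3 = 2/9*pi_1 + 1/3*pi_2 + 2/9*pi_3 + 1/3*pi_4
  pi_4 = 2/9*pi_1 + 2/9*pi_2 + 2/9*pi_3 + 1/9*pi_4
with normalization: pi_1 + pi_2 + pi_3 + pi_4 = 1.

Using the first 3 balance equations plus normalization, the linear system A*pi = b is:
  [-2/3, 1/3, 2/9, 4/9] . pi = 0
  [2/9, -8/9, 1/3, 1/9] . pi = 0
  [2/9, 1/3, -7/9, 1/3] . pi = 0
  [1, 1, 1, 1] . pi = 1

Solving yields:
  pi_1 = 29/89
  pi_2 = 92/445
  pi_3 = 119/445
  pi_4 = 1/5

Verification (pi * P):
  29/89*1/3 + 92/445*1/3 + 119/445*2/9 + 1/5*4/9 = 29/89 = pi_1  (ok)
  29/89*2/9 + 92/445*1/9 + 119/445*1/3 + 1/5*1/9 = 92/445 = pi_2  (ok)
  29/89*2/9 + 92/445*1/3 + 119/445*2/9 + 1/5*1/3 = 119/445 = pi_3  (ok)
  29/89*2/9 + 92/445*2/9 + 119/445*2/9 + 1/5*1/9 = 1/5 = pi_4  (ok)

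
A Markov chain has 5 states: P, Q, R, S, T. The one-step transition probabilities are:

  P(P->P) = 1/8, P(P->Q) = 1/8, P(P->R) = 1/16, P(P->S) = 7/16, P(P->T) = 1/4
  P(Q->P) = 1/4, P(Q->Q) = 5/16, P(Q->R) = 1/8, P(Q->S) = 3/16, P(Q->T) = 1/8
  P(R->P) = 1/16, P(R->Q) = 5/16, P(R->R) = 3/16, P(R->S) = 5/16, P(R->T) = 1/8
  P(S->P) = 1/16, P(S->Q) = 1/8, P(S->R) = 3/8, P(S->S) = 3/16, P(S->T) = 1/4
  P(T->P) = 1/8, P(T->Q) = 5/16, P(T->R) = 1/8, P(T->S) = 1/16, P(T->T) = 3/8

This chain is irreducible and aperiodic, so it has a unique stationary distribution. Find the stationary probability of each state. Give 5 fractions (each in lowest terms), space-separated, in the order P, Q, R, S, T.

Answer: 1777/13550 671/2710 493/2710 2913/13550 304/1355

Derivation:
The stationary distribution satisfies pi = pi * P, i.e.:
  pi_P = 1/8*pi_P + 1/4*pi_Q + 1/16*pi_R + 1/16*pi_S + 1/8*pi_T
  pi_Q = 1/8*pi_P + 5/16*pi_Q + 5/16*pi_R + 1/8*pi_S + 5/16*pi_T
  pi_R = 1/16*pi_P + 1/8*pi_Q + 3/16*pi_R + 3/8*pi_S + 1/8*pi_T
  pi_S = 7/16*pi_P + 3/16*pi_Q + 5/16*pi_R + 3/16*pi_S + 1/16*pi_T
  pi_T = 1/4*pi_P + 1/8*pi_Q + 1/8*pi_R + 1/4*pi_S + 3/8*pi_T
with normalization: pi_P + pi_Q + pi_R + pi_S + pi_T = 1.

Using the first 4 balance equations plus normalization, the linear system A*pi = b is:
  [-7/8, 1/4, 1/16, 1/16, 1/8] . pi = 0
  [1/8, -11/16, 5/16, 1/8, 5/16] . pi = 0
  [1/16, 1/8, -13/16, 3/8, 1/8] . pi = 0
  [7/16, 3/16, 5/16, -13/16, 1/16] . pi = 0
  [1, 1, 1, 1, 1] . pi = 1

Solving yields:
  pi_P = 1777/13550
  pi_Q = 671/2710
  pi_R = 493/2710
  pi_S = 2913/13550
  pi_T = 304/1355

Verification (pi * P):
  1777/13550*1/8 + 671/2710*1/4 + 493/2710*1/16 + 2913/13550*1/16 + 304/1355*1/8 = 1777/13550 = pi_P  (ok)
  1777/13550*1/8 + 671/2710*5/16 + 493/2710*5/16 + 2913/13550*1/8 + 304/1355*5/16 = 671/2710 = pi_Q  (ok)
  1777/13550*1/16 + 671/2710*1/8 + 493/2710*3/16 + 2913/13550*3/8 + 304/1355*1/8 = 493/2710 = pi_R  (ok)
  1777/13550*7/16 + 671/2710*3/16 + 493/2710*5/16 + 2913/13550*3/16 + 304/1355*1/16 = 2913/13550 = pi_S  (ok)
  1777/13550*1/4 + 671/2710*1/8 + 493/2710*1/8 + 2913/13550*1/4 + 304/1355*3/8 = 304/1355 = pi_T  (ok)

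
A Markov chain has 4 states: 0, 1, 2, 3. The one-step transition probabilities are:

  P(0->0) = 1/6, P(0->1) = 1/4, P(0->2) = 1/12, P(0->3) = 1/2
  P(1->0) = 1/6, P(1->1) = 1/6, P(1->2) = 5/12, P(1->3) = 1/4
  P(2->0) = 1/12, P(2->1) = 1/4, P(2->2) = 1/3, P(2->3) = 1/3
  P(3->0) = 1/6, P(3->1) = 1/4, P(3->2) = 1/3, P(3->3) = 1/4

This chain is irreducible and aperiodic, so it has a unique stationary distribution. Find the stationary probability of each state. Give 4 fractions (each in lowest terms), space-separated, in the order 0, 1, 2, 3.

Answer: 257/1833 3/13 194/611 571/1833

Derivation:
The stationary distribution satisfies pi = pi * P, i.e.:
  pi_0 = 1/6*pi_0 + 1/6*pi_1 + 1/12*pi_2 + 1/6*pi_3
  pi_1 = 1/4*pi_0 + 1/6*pi_1 + 1/4*pi_2 + 1/4*pi_3
  pi_2 = 1/12*pi_0 + 5/12*pi_1 + 1/3*pi_2 + 1/3*pi_3
  pi_3 = 1/2*pi_0 + 1/4*pi_1 + 1/3*pi_2 + 1/4*pi_3
with normalization: pi_0 + pi_1 + pi_2 + pi_3 = 1.

Using the first 3 balance equations plus normalization, the linear system A*pi = b is:
  [-5/6, 1/6, 1/12, 1/6] . pi = 0
  [1/4, -5/6, 1/4, 1/4] . pi = 0
  [1/12, 5/12, -2/3, 1/3] . pi = 0
  [1, 1, 1, 1] . pi = 1

Solving yields:
  pi_0 = 257/1833
  pi_1 = 3/13
  pi_2 = 194/611
  pi_3 = 571/1833

Verification (pi * P):
  257/1833*1/6 + 3/13*1/6 + 194/611*1/12 + 571/1833*1/6 = 257/1833 = pi_0  (ok)
  257/1833*1/4 + 3/13*1/6 + 194/611*1/4 + 571/1833*1/4 = 3/13 = pi_1  (ok)
  257/1833*1/12 + 3/13*5/12 + 194/611*1/3 + 571/1833*1/3 = 194/611 = pi_2  (ok)
  257/1833*1/2 + 3/13*1/4 + 194/611*1/3 + 571/1833*1/4 = 571/1833 = pi_3  (ok)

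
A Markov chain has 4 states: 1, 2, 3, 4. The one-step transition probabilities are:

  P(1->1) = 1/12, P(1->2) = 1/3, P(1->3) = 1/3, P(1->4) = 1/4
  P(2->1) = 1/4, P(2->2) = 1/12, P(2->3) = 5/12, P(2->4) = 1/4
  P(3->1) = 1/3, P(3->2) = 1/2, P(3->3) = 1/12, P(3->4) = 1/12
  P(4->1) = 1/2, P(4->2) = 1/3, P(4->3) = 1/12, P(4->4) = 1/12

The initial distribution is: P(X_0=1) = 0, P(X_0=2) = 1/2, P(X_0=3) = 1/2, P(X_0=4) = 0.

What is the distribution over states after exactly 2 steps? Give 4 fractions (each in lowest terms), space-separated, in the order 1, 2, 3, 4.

Propagating the distribution step by step (d_{t+1} = d_t * P):
d_0 = (1=0, 2=1/2, 3=1/2, 4=0)
  d_1[1] = 0*1/12 + 1/2*1/4 + 1/2*1/3 + 0*1/2 = 7/24
  d_1[2] = 0*1/3 + 1/2*1/12 + 1/2*1/2 + 0*1/3 = 7/24
  d_1[3] = 0*1/3 + 1/2*5/12 + 1/2*1/12 + 0*1/12 = 1/4
  d_1[4] = 0*1/4 + 1/2*1/4 + 1/2*1/12 + 0*1/12 = 1/6
d_1 = (1=7/24, 2=7/24, 3=1/4, 4=1/6)
  d_2[1] = 7/24*1/12 + 7/24*1/4 + 1/4*1/3 + 1/6*1/2 = 19/72
  d_2[2] = 7/24*1/3 + 7/24*1/12 + 1/4*1/2 + 1/6*1/3 = 29/96
  d_2[3] = 7/24*1/3 + 7/24*5/12 + 1/4*1/12 + 1/6*1/12 = 73/288
  d_2[4] = 7/24*1/4 + 7/24*1/4 + 1/4*1/12 + 1/6*1/12 = 13/72
d_2 = (1=19/72, 2=29/96, 3=73/288, 4=13/72)

Answer: 19/72 29/96 73/288 13/72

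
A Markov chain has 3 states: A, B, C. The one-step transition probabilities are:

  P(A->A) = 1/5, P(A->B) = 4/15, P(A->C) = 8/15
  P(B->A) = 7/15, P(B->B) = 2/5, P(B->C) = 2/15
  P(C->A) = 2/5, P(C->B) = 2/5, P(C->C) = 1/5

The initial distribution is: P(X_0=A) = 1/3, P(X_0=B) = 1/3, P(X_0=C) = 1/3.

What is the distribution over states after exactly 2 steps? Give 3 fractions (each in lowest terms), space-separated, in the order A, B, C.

Answer: 238/675 238/675 199/675

Derivation:
Propagating the distribution step by step (d_{t+1} = d_t * P):
d_0 = (A=1/3, B=1/3, C=1/3)
  d_1[A] = 1/3*1/5 + 1/3*7/15 + 1/3*2/5 = 16/45
  d_1[B] = 1/3*4/15 + 1/3*2/5 + 1/3*2/5 = 16/45
  d_1[C] = 1/3*8/15 + 1/3*2/15 + 1/3*1/5 = 13/45
d_1 = (A=16/45, B=16/45, C=13/45)
  d_2[A] = 16/45*1/5 + 16/45*7/15 + 13/45*2/5 = 238/675
  d_2[B] = 16/45*4/15 + 16/45*2/5 + 13/45*2/5 = 238/675
  d_2[C] = 16/45*8/15 + 16/45*2/15 + 13/45*1/5 = 199/675
d_2 = (A=238/675, B=238/675, C=199/675)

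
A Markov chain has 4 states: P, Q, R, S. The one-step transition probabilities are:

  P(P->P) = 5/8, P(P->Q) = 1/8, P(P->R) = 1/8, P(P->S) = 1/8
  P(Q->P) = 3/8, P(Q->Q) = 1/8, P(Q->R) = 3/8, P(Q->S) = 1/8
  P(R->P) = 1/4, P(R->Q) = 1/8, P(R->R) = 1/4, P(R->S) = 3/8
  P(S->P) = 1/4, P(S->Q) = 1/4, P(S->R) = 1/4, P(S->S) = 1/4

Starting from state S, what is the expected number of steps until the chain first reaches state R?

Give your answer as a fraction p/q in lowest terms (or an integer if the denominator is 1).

Answer: 23/5

Derivation:
Let h_i = expected steps to first reach R from state i.
Boundary: h_R = 0.
First-step equations for the other states:
  h_P = 1 + 5/8*h_P + 1/8*h_Q + 1/8*h_R + 1/8*h_S
  h_Q = 1 + 3/8*h_P + 1/8*h_Q + 3/8*h_R + 1/8*h_S
  h_S = 1 + 1/4*h_P + 1/4*h_Q + 1/4*h_R + 1/4*h_S

Substituting h_R = 0 and rearranging gives the linear system (I - Q) h = 1:
  [3/8, -1/8, -1/8] . (h_P, h_Q, h_S) = 1
  [-3/8, 7/8, -1/8] . (h_P, h_Q, h_S) = 1
  [-1/4, -1/4, 3/4] . (h_P, h_Q, h_S) = 1

Solving yields:
  h_P = 28/5
  h_Q = 21/5
  h_S = 23/5

Starting state is S, so the expected hitting time is h_S = 23/5.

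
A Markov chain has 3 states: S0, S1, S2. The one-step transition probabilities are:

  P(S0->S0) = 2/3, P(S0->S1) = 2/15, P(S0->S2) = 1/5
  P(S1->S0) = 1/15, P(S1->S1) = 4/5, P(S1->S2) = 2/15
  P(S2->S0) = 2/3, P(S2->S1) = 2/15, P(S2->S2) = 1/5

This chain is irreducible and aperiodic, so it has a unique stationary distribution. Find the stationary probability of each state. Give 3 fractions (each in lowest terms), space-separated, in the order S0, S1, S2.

Answer: 32/75 2/5 13/75

Derivation:
The stationary distribution satisfies pi = pi * P, i.e.:
  pi_S0 = 2/3*pi_S0 + 1/15*pi_S1 + 2/3*pi_S2
  pi_S1 = 2/15*pi_S0 + 4/5*pi_S1 + 2/15*pi_S2
  pi_S2 = 1/5*pi_S0 + 2/15*pi_S1 + 1/5*pi_S2
with normalization: pi_S0 + pi_S1 + pi_S2 = 1.

Using the first 2 balance equations plus normalization, the linear system A*pi = b is:
  [-1/3, 1/15, 2/3] . pi = 0
  [2/15, -1/5, 2/15] . pi = 0
  [1, 1, 1] . pi = 1

Solving yields:
  pi_S0 = 32/75
  pi_S1 = 2/5
  pi_S2 = 13/75

Verification (pi * P):
  32/75*2/3 + 2/5*1/15 + 13/75*2/3 = 32/75 = pi_S0  (ok)
  32/75*2/15 + 2/5*4/5 + 13/75*2/15 = 2/5 = pi_S1  (ok)
  32/75*1/5 + 2/5*2/15 + 13/75*1/5 = 13/75 = pi_S2  (ok)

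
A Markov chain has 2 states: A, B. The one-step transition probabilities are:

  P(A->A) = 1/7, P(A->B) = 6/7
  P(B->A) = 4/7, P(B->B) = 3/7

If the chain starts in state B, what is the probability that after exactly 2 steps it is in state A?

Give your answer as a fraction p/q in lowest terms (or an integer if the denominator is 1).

Computing P^2 by repeated multiplication:
P^1 =
  A: [1/7, 6/7]
  B: [4/7, 3/7]
P^2 =
  A: [25/49, 24/49]
  B: [16/49, 33/49]

(P^2)[B -> A] = 16/49

Answer: 16/49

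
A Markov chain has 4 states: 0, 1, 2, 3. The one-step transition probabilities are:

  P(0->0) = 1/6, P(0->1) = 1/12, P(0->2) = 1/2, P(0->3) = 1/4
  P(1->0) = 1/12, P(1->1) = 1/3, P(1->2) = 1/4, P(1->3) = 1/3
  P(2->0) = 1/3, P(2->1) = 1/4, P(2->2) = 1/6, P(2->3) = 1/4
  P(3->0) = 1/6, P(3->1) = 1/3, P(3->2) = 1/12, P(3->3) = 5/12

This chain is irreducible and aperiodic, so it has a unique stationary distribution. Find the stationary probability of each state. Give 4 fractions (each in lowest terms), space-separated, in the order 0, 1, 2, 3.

Answer: 265/1462 197/731 325/1462 239/731

Derivation:
The stationary distribution satisfies pi = pi * P, i.e.:
  pi_0 = 1/6*pi_0 + 1/12*pi_1 + 1/3*pi_2 + 1/6*pi_3
  pi_1 = 1/12*pi_0 + 1/3*pi_1 + 1/4*pi_2 + 1/3*pi_3
  pi_2 = 1/2*pi_0 + 1/4*pi_1 + 1/6*pi_2 + 1/12*pi_3
  pi_3 = 1/4*pi_0 + 1/3*pi_1 + 1/4*pi_2 + 5/12*pi_3
with normalization: pi_0 + pi_1 + pi_2 + pi_3 = 1.

Using the first 3 balance equations plus normalization, the linear system A*pi = b is:
  [-5/6, 1/12, 1/3, 1/6] . pi = 0
  [1/12, -2/3, 1/4, 1/3] . pi = 0
  [1/2, 1/4, -5/6, 1/12] . pi = 0
  [1, 1, 1, 1] . pi = 1

Solving yields:
  pi_0 = 265/1462
  pi_1 = 197/731
  pi_2 = 325/1462
  pi_3 = 239/731

Verification (pi * P):
  265/1462*1/6 + 197/731*1/12 + 325/1462*1/3 + 239/731*1/6 = 265/1462 = pi_0  (ok)
  265/1462*1/12 + 197/731*1/3 + 325/1462*1/4 + 239/731*1/3 = 197/731 = pi_1  (ok)
  265/1462*1/2 + 197/731*1/4 + 325/1462*1/6 + 239/731*1/12 = 325/1462 = pi_2  (ok)
  265/1462*1/4 + 197/731*1/3 + 325/1462*1/4 + 239/731*5/12 = 239/731 = pi_3  (ok)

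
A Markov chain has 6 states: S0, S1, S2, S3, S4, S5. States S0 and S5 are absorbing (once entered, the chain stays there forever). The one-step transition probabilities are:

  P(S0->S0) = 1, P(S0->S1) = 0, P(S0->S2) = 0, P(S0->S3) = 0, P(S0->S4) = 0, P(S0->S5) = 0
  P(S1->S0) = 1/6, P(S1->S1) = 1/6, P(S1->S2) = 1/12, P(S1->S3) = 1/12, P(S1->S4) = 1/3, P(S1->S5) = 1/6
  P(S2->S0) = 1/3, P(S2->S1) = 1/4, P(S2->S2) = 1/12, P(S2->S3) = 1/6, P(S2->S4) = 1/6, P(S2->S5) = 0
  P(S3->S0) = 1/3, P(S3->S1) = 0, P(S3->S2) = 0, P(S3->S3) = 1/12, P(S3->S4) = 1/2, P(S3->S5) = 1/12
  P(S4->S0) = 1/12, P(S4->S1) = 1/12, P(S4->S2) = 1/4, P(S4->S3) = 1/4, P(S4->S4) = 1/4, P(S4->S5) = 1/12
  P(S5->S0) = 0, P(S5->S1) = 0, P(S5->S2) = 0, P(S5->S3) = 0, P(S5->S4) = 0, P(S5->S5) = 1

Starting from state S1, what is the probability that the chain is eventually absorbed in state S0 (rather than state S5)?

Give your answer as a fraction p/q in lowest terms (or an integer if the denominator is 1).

Let a_i = P(absorbed in S0 | start in state i).
Boundary conditions: a_S0 = 1, a_S5 = 0.
For each transient state i, a_i = sum_j P(i->j) * a_j:
  a_S1 = 1/6*a_S0 + 1/6*a_S1 + 1/12*a_S2 + 1/12*a_S3 + 1/3*a_S4 + 1/6*a_S5
  a_S2 = 1/3*a_S0 + 1/4*a_S1 + 1/12*a_S2 + 1/6*a_S3 + 1/6*a_S4 + 0*a_S5
  a_S3 = 1/3*a_S0 + 0*a_S1 + 0*a_S2 + 1/12*a_S3 + 1/2*a_S4 + 1/12*a_S5
  a_S4 = 1/12*a_S0 + 1/12*a_S1 + 1/4*a_S2 + 1/4*a_S3 + 1/4*a_S4 + 1/12*a_S5

Substituting a_S0 = 1 and a_S5 = 0, rearrange to (I - Q) a = r where r[i] = P(i -> S0):
  [5/6, -1/12, -1/12, -1/3] . (a_S1, a_S2, a_S3, a_S4) = 1/6
  [-1/4, 11/12, -1/6, -1/6] . (a_S1, a_S2, a_S3, a_S4) = 1/3
  [0, 0, 11/12, -1/2] . (a_S1, a_S2, a_S3, a_S4) = 1/3
  [-1/12, -1/4, -1/4, 3/4] . (a_S1, a_S2, a_S3, a_S4) = 1/12

Solving yields:
  a_S1 = 4178/6613
  a_S2 = 5272/6613
  a_S3 = 4910/6613
  a_S4 = 4593/6613

Starting state is S1, so the absorption probability is a_S1 = 4178/6613.

Answer: 4178/6613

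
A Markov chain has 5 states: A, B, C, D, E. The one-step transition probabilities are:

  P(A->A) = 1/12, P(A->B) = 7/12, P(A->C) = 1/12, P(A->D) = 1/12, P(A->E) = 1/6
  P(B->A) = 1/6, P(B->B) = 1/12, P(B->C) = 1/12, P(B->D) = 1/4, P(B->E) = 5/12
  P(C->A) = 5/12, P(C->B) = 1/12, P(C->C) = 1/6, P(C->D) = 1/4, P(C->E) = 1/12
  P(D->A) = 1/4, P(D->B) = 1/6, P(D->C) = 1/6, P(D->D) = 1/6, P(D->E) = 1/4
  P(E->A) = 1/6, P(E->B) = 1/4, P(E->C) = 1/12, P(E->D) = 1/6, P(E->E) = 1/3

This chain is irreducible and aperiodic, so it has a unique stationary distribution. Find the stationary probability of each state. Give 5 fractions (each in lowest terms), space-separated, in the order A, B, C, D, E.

Answer: 4647/24151 5823/24151 2590/24151 4339/24151 6752/24151

Derivation:
The stationary distribution satisfies pi = pi * P, i.e.:
  pi_A = 1/12*pi_A + 1/6*pi_B + 5/12*pi_C + 1/4*pi_D + 1/6*pi_E
  pi_B = 7/12*pi_A + 1/12*pi_B + 1/12*pi_C + 1/6*pi_D + 1/4*pi_E
  pi_C = 1/12*pi_A + 1/12*pi_B + 1/6*pi_C + 1/6*pi_D + 1/12*pi_E
  pi_D = 1/12*pi_A + 1/4*pi_B + 1/4*pi_C + 1/6*pi_D + 1/6*pi_E
  pi_E = 1/6*pi_A + 5/12*pi_B + 1/12*pi_C + 1/4*pi_D + 1/3*pi_E
with normalization: pi_A + pi_B + pi_C + pi_D + pi_E = 1.

Using the first 4 balance equations plus normalization, the linear system A*pi = b is:
  [-11/12, 1/6, 5/12, 1/4, 1/6] . pi = 0
  [7/12, -11/12, 1/12, 1/6, 1/4] . pi = 0
  [1/12, 1/12, -5/6, 1/6, 1/12] . pi = 0
  [1/12, 1/4, 1/4, -5/6, 1/6] . pi = 0
  [1, 1, 1, 1, 1] . pi = 1

Solving yields:
  pi_A = 4647/24151
  pi_B = 5823/24151
  pi_C = 2590/24151
  pi_D = 4339/24151
  pi_E = 6752/24151

Verification (pi * P):
  4647/24151*1/12 + 5823/24151*1/6 + 2590/24151*5/12 + 4339/24151*1/4 + 6752/24151*1/6 = 4647/24151 = pi_A  (ok)
  4647/24151*7/12 + 5823/24151*1/12 + 2590/24151*1/12 + 4339/24151*1/6 + 6752/24151*1/4 = 5823/24151 = pi_B  (ok)
  4647/24151*1/12 + 5823/24151*1/12 + 2590/24151*1/6 + 4339/24151*1/6 + 6752/24151*1/12 = 2590/24151 = pi_C  (ok)
  4647/24151*1/12 + 5823/24151*1/4 + 2590/24151*1/4 + 4339/24151*1/6 + 6752/24151*1/6 = 4339/24151 = pi_D  (ok)
  4647/24151*1/6 + 5823/24151*5/12 + 2590/24151*1/12 + 4339/24151*1/4 + 6752/24151*1/3 = 6752/24151 = pi_E  (ok)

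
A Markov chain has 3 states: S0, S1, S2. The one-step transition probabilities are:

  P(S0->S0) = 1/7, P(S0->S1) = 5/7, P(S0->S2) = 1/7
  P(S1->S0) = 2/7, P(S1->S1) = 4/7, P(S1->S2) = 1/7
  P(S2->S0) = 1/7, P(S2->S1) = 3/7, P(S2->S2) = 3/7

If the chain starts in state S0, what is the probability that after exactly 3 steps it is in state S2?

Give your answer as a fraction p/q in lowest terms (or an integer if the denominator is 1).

Computing P^3 by repeated multiplication:
P^1 =
  S0: [1/7, 5/7, 1/7]
  S1: [2/7, 4/7, 1/7]
  S2: [1/7, 3/7, 3/7]
P^2 =
  S0: [12/49, 4/7, 9/49]
  S1: [11/49, 29/49, 9/49]
  S2: [10/49, 26/49, 13/49]
P^3 =
  S0: [11/49, 199/343, 67/343]
  S1: [78/343, 198/343, 67/343]
  S2: [75/343, 193/343, 75/343]

(P^3)[S0 -> S2] = 67/343

Answer: 67/343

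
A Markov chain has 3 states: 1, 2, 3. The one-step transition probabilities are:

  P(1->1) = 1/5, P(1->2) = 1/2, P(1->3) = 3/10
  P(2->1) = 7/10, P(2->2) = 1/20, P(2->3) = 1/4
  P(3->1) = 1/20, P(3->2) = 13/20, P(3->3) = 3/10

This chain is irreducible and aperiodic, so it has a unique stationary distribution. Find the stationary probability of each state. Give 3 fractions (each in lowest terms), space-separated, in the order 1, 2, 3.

The stationary distribution satisfies pi = pi * P, i.e.:
  pi_1 = 1/5*pi_1 + 7/10*pi_2 + 1/20*pi_3
  pi_2 = 1/2*pi_1 + 1/20*pi_2 + 13/20*pi_3
  pi_3 = 3/10*pi_1 + 1/4*pi_2 + 3/10*pi_3
with normalization: pi_1 + pi_2 + pi_3 = 1.

Using the first 2 balance equations plus normalization, the linear system A*pi = b is:
  [-4/5, 7/10, 1/20] . pi = 0
  [1/2, -19/20, 13/20] . pi = 0
  [1, 1, 1] . pi = 1

Solving yields:
  pi_1 = 201/583
  pi_2 = 218/583
  pi_3 = 164/583

Verification (pi * P):
  201/583*1/5 + 218/583*7/10 + 164/583*1/20 = 201/583 = pi_1  (ok)
  201/583*1/2 + 218/583*1/20 + 164/583*13/20 = 218/583 = pi_2  (ok)
  201/583*3/10 + 218/583*1/4 + 164/583*3/10 = 164/583 = pi_3  (ok)

Answer: 201/583 218/583 164/583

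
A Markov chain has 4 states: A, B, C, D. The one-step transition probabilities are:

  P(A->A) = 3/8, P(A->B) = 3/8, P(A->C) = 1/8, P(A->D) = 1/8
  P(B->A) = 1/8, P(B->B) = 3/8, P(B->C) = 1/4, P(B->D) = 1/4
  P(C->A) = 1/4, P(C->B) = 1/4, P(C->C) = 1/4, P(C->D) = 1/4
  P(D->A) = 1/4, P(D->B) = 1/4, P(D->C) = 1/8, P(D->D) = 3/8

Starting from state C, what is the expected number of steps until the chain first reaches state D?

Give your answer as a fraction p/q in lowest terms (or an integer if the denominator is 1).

Let h_i = expected steps to first reach D from state i.
Boundary: h_D = 0.
First-step equations for the other states:
  h_A = 1 + 3/8*h_A + 3/8*h_B + 1/8*h_C + 1/8*h_D
  h_B = 1 + 1/8*h_A + 3/8*h_B + 1/4*h_C + 1/4*h_D
  h_C = 1 + 1/4*h_A + 1/4*h_B + 1/4*h_C + 1/4*h_D

Substituting h_D = 0 and rearranging gives the linear system (I - Q) h = 1:
  [5/8, -3/8, -1/8] . (h_A, h_B, h_C) = 1
  [-1/8, 5/8, -1/4] . (h_A, h_B, h_C) = 1
  [-1/4, -1/4, 3/4] . (h_A, h_B, h_C) = 1

Solving yields:
  h_A = 57/11
  h_B = 49/11
  h_C = 50/11

Starting state is C, so the expected hitting time is h_C = 50/11.

Answer: 50/11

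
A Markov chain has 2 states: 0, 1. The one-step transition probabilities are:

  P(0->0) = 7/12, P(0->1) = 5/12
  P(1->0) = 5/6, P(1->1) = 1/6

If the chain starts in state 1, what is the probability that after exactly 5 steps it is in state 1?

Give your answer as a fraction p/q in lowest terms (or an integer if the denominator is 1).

Computing P^5 by repeated multiplication:
P^1 =
  0: [7/12, 5/12]
  1: [5/6, 1/6]
P^2 =
  0: [11/16, 5/16]
  1: [5/8, 3/8]
P^3 =
  0: [127/192, 65/192]
  1: [65/96, 31/96]
P^4 =
  0: [171/256, 85/256]
  1: [85/128, 43/128]
P^5 =
  0: [2047/3072, 1025/3072]
  1: [1025/1536, 511/1536]

(P^5)[1 -> 1] = 511/1536

Answer: 511/1536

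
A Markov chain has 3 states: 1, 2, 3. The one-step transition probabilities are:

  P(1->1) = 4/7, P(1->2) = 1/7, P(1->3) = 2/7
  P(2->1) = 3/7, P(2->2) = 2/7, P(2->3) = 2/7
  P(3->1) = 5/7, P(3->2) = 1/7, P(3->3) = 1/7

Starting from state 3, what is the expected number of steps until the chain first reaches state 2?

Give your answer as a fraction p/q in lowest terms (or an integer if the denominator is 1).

Let h_i = expected steps to first reach 2 from state i.
Boundary: h_2 = 0.
First-step equations for the other states:
  h_1 = 1 + 4/7*h_1 + 1/7*h_2 + 2/7*h_3
  h_3 = 1 + 5/7*h_1 + 1/7*h_2 + 1/7*h_3

Substituting h_2 = 0 and rearranging gives the linear system (I - Q) h = 1:
  [3/7, -2/7] . (h_1, h_3) = 1
  [-5/7, 6/7] . (h_1, h_3) = 1

Solving yields:
  h_1 = 7
  h_3 = 7

Starting state is 3, so the expected hitting time is h_3 = 7.

Answer: 7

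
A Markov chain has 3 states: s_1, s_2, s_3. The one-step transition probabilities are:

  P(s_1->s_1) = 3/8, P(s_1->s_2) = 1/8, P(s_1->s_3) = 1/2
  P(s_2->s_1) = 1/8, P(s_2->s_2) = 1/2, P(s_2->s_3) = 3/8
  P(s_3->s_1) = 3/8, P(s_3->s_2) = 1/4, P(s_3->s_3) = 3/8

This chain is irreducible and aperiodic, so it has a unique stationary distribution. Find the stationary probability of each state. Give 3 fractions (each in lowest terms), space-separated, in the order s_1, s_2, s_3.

Answer: 7/23 13/46 19/46

Derivation:
The stationary distribution satisfies pi = pi * P, i.e.:
  pi_s_1 = 3/8*pi_s_1 + 1/8*pi_s_2 + 3/8*pi_s_3
  pi_s_2 = 1/8*pi_s_1 + 1/2*pi_s_2 + 1/4*pi_s_3
  pi_s_3 = 1/2*pi_s_1 + 3/8*pi_s_2 + 3/8*pi_s_3
with normalization: pi_s_1 + pi_s_2 + pi_s_3 = 1.

Using the first 2 balance equations plus normalization, the linear system A*pi = b is:
  [-5/8, 1/8, 3/8] . pi = 0
  [1/8, -1/2, 1/4] . pi = 0
  [1, 1, 1] . pi = 1

Solving yields:
  pi_s_1 = 7/23
  pi_s_2 = 13/46
  pi_s_3 = 19/46

Verification (pi * P):
  7/23*3/8 + 13/46*1/8 + 19/46*3/8 = 7/23 = pi_s_1  (ok)
  7/23*1/8 + 13/46*1/2 + 19/46*1/4 = 13/46 = pi_s_2  (ok)
  7/23*1/2 + 13/46*3/8 + 19/46*3/8 = 19/46 = pi_s_3  (ok)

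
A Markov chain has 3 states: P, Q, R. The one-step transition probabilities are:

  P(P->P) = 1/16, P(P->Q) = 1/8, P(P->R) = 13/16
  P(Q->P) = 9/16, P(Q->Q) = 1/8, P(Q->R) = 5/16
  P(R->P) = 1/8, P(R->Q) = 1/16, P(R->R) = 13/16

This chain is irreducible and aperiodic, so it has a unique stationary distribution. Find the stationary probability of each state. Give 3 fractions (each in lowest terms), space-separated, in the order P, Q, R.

Answer: 37/248 19/248 24/31

Derivation:
The stationary distribution satisfies pi = pi * P, i.e.:
  pi_P = 1/16*pi_P + 9/16*pi_Q + 1/8*pi_R
  pi_Q = 1/8*pi_P + 1/8*pi_Q + 1/16*pi_R
  pi_R = 13/16*pi_P + 5/16*pi_Q + 13/16*pi_R
with normalization: pi_P + pi_Q + pi_R = 1.

Using the first 2 balance equations plus normalization, the linear system A*pi = b is:
  [-15/16, 9/16, 1/8] . pi = 0
  [1/8, -7/8, 1/16] . pi = 0
  [1, 1, 1] . pi = 1

Solving yields:
  pi_P = 37/248
  pi_Q = 19/248
  pi_R = 24/31

Verification (pi * P):
  37/248*1/16 + 19/248*9/16 + 24/31*1/8 = 37/248 = pi_P  (ok)
  37/248*1/8 + 19/248*1/8 + 24/31*1/16 = 19/248 = pi_Q  (ok)
  37/248*13/16 + 19/248*5/16 + 24/31*13/16 = 24/31 = pi_R  (ok)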